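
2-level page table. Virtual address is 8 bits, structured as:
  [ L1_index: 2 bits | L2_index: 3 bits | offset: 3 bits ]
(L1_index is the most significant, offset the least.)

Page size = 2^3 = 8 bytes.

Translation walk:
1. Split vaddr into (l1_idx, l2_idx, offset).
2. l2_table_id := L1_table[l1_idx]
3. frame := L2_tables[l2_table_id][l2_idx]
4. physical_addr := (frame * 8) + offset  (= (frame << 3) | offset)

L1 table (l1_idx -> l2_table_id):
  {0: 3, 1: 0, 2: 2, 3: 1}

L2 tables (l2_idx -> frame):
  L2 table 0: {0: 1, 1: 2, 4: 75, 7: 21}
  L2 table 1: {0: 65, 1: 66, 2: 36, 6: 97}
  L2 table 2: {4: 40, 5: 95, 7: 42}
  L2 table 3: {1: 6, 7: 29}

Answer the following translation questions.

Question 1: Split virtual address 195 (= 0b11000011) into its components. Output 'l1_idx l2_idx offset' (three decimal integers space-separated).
vaddr = 195 = 0b11000011
  top 2 bits -> l1_idx = 3
  next 3 bits -> l2_idx = 0
  bottom 3 bits -> offset = 3

Answer: 3 0 3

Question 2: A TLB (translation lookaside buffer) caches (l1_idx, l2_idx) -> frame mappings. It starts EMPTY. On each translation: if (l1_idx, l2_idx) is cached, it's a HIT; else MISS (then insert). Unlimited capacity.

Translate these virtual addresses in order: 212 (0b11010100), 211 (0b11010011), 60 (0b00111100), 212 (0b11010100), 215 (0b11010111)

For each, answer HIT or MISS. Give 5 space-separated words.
Answer: MISS HIT MISS HIT HIT

Derivation:
vaddr=212: (3,2) not in TLB -> MISS, insert
vaddr=211: (3,2) in TLB -> HIT
vaddr=60: (0,7) not in TLB -> MISS, insert
vaddr=212: (3,2) in TLB -> HIT
vaddr=215: (3,2) in TLB -> HIT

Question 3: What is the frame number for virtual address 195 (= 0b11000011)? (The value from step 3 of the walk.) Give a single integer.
vaddr = 195: l1_idx=3, l2_idx=0
L1[3] = 1; L2[1][0] = 65

Answer: 65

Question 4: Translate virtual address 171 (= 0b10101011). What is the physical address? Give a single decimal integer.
vaddr = 171 = 0b10101011
Split: l1_idx=2, l2_idx=5, offset=3
L1[2] = 2
L2[2][5] = 95
paddr = 95 * 8 + 3 = 763

Answer: 763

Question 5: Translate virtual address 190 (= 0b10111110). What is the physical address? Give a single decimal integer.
Answer: 342

Derivation:
vaddr = 190 = 0b10111110
Split: l1_idx=2, l2_idx=7, offset=6
L1[2] = 2
L2[2][7] = 42
paddr = 42 * 8 + 6 = 342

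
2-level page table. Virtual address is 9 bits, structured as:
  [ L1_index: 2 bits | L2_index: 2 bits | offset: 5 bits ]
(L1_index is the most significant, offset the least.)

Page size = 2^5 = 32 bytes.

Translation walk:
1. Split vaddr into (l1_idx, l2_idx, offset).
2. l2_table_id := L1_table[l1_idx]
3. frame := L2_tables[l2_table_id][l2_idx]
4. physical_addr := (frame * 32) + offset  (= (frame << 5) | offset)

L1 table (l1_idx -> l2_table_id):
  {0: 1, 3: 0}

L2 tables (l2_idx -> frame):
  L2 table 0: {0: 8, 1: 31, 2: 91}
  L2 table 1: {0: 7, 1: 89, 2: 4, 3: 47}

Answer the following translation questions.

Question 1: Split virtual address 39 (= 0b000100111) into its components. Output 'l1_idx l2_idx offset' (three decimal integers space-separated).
Answer: 0 1 7

Derivation:
vaddr = 39 = 0b000100111
  top 2 bits -> l1_idx = 0
  next 2 bits -> l2_idx = 1
  bottom 5 bits -> offset = 7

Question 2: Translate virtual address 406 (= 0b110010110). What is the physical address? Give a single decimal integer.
Answer: 278

Derivation:
vaddr = 406 = 0b110010110
Split: l1_idx=3, l2_idx=0, offset=22
L1[3] = 0
L2[0][0] = 8
paddr = 8 * 32 + 22 = 278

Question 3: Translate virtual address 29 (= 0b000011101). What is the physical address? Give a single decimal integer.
vaddr = 29 = 0b000011101
Split: l1_idx=0, l2_idx=0, offset=29
L1[0] = 1
L2[1][0] = 7
paddr = 7 * 32 + 29 = 253

Answer: 253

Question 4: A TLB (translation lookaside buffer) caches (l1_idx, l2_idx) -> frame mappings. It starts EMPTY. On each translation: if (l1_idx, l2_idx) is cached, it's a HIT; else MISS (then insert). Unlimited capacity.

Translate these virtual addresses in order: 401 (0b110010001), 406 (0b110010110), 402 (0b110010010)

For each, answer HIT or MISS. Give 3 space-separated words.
vaddr=401: (3,0) not in TLB -> MISS, insert
vaddr=406: (3,0) in TLB -> HIT
vaddr=402: (3,0) in TLB -> HIT

Answer: MISS HIT HIT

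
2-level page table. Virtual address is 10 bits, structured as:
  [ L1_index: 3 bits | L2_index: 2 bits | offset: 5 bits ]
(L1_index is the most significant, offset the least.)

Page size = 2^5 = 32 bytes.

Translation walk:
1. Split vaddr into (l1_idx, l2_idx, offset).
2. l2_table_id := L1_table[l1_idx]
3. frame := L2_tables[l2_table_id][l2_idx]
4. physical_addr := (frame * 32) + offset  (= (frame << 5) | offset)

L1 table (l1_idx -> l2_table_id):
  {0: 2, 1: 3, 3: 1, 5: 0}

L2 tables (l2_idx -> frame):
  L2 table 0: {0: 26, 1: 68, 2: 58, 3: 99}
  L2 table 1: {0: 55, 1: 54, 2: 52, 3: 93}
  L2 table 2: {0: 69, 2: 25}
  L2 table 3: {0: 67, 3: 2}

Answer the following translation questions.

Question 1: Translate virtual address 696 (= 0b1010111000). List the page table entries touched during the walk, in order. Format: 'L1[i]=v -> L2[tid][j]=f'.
Answer: L1[5]=0 -> L2[0][1]=68

Derivation:
vaddr = 696 = 0b1010111000
Split: l1_idx=5, l2_idx=1, offset=24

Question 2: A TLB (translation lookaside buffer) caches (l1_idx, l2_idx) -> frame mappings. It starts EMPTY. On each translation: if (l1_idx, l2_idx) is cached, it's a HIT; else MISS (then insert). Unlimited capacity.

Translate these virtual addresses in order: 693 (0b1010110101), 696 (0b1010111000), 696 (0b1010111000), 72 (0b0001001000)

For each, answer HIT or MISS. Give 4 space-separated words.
vaddr=693: (5,1) not in TLB -> MISS, insert
vaddr=696: (5,1) in TLB -> HIT
vaddr=696: (5,1) in TLB -> HIT
vaddr=72: (0,2) not in TLB -> MISS, insert

Answer: MISS HIT HIT MISS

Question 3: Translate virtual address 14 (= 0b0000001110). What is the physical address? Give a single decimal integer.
vaddr = 14 = 0b0000001110
Split: l1_idx=0, l2_idx=0, offset=14
L1[0] = 2
L2[2][0] = 69
paddr = 69 * 32 + 14 = 2222

Answer: 2222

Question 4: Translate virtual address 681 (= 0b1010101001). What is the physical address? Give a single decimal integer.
Answer: 2185

Derivation:
vaddr = 681 = 0b1010101001
Split: l1_idx=5, l2_idx=1, offset=9
L1[5] = 0
L2[0][1] = 68
paddr = 68 * 32 + 9 = 2185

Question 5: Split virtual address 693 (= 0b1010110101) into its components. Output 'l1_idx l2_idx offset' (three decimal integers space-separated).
Answer: 5 1 21

Derivation:
vaddr = 693 = 0b1010110101
  top 3 bits -> l1_idx = 5
  next 2 bits -> l2_idx = 1
  bottom 5 bits -> offset = 21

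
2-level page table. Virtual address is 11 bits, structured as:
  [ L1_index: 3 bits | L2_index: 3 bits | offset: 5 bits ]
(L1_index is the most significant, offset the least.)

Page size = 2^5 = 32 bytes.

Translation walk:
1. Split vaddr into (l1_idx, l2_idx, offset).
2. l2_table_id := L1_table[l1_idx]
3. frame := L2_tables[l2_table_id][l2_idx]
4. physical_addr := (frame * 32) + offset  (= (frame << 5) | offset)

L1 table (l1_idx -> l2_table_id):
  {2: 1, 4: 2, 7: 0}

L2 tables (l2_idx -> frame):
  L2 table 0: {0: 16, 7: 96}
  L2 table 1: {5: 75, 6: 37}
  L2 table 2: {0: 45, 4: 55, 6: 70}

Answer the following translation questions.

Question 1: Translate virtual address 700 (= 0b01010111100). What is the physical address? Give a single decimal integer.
Answer: 2428

Derivation:
vaddr = 700 = 0b01010111100
Split: l1_idx=2, l2_idx=5, offset=28
L1[2] = 1
L2[1][5] = 75
paddr = 75 * 32 + 28 = 2428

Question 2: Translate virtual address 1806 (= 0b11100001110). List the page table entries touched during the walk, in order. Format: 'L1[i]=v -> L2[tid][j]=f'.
Answer: L1[7]=0 -> L2[0][0]=16

Derivation:
vaddr = 1806 = 0b11100001110
Split: l1_idx=7, l2_idx=0, offset=14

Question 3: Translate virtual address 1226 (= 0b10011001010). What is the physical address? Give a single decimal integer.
vaddr = 1226 = 0b10011001010
Split: l1_idx=4, l2_idx=6, offset=10
L1[4] = 2
L2[2][6] = 70
paddr = 70 * 32 + 10 = 2250

Answer: 2250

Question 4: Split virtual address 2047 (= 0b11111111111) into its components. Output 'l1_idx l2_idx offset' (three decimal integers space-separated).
vaddr = 2047 = 0b11111111111
  top 3 bits -> l1_idx = 7
  next 3 bits -> l2_idx = 7
  bottom 5 bits -> offset = 31

Answer: 7 7 31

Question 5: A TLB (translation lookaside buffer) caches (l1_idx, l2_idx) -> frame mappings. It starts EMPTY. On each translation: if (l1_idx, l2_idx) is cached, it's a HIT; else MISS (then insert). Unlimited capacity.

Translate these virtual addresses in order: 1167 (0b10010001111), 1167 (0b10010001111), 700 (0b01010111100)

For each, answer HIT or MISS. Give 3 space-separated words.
Answer: MISS HIT MISS

Derivation:
vaddr=1167: (4,4) not in TLB -> MISS, insert
vaddr=1167: (4,4) in TLB -> HIT
vaddr=700: (2,5) not in TLB -> MISS, insert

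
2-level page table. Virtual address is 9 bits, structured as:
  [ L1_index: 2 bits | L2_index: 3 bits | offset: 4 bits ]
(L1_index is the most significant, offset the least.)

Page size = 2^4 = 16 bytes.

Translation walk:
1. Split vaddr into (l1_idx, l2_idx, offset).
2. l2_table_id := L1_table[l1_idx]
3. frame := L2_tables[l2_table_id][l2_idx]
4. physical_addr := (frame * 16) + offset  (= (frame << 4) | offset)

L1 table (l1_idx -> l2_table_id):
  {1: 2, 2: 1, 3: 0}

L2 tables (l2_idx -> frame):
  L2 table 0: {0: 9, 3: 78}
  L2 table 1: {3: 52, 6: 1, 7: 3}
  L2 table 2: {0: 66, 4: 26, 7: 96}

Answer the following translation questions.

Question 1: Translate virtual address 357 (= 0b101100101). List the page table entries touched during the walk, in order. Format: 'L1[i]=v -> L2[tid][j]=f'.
Answer: L1[2]=1 -> L2[1][6]=1

Derivation:
vaddr = 357 = 0b101100101
Split: l1_idx=2, l2_idx=6, offset=5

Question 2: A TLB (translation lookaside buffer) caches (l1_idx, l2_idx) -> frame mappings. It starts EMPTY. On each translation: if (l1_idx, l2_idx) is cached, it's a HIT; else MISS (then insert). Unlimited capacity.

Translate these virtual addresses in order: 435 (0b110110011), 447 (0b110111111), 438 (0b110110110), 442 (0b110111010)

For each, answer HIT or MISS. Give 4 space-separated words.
vaddr=435: (3,3) not in TLB -> MISS, insert
vaddr=447: (3,3) in TLB -> HIT
vaddr=438: (3,3) in TLB -> HIT
vaddr=442: (3,3) in TLB -> HIT

Answer: MISS HIT HIT HIT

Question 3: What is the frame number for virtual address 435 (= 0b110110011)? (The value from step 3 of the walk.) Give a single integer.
vaddr = 435: l1_idx=3, l2_idx=3
L1[3] = 0; L2[0][3] = 78

Answer: 78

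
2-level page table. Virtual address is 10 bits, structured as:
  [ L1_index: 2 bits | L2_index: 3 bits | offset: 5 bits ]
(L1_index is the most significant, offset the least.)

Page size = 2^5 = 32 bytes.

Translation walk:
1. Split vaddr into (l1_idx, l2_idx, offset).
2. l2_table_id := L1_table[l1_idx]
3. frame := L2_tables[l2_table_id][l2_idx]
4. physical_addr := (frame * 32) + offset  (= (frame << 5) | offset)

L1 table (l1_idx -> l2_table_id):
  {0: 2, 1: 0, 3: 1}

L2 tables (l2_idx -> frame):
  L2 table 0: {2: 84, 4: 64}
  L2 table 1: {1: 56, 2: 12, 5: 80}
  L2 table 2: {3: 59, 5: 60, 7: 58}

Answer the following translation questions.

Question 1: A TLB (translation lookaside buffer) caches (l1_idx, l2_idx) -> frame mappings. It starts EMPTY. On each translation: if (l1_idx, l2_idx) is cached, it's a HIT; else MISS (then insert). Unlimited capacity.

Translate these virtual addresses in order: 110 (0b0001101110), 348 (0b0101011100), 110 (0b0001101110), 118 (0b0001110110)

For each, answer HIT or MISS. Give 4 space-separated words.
Answer: MISS MISS HIT HIT

Derivation:
vaddr=110: (0,3) not in TLB -> MISS, insert
vaddr=348: (1,2) not in TLB -> MISS, insert
vaddr=110: (0,3) in TLB -> HIT
vaddr=118: (0,3) in TLB -> HIT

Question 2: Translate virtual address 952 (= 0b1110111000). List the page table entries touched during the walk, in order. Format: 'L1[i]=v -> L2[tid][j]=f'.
Answer: L1[3]=1 -> L2[1][5]=80

Derivation:
vaddr = 952 = 0b1110111000
Split: l1_idx=3, l2_idx=5, offset=24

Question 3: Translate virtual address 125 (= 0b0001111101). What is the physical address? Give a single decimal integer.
vaddr = 125 = 0b0001111101
Split: l1_idx=0, l2_idx=3, offset=29
L1[0] = 2
L2[2][3] = 59
paddr = 59 * 32 + 29 = 1917

Answer: 1917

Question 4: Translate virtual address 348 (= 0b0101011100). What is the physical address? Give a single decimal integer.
vaddr = 348 = 0b0101011100
Split: l1_idx=1, l2_idx=2, offset=28
L1[1] = 0
L2[0][2] = 84
paddr = 84 * 32 + 28 = 2716

Answer: 2716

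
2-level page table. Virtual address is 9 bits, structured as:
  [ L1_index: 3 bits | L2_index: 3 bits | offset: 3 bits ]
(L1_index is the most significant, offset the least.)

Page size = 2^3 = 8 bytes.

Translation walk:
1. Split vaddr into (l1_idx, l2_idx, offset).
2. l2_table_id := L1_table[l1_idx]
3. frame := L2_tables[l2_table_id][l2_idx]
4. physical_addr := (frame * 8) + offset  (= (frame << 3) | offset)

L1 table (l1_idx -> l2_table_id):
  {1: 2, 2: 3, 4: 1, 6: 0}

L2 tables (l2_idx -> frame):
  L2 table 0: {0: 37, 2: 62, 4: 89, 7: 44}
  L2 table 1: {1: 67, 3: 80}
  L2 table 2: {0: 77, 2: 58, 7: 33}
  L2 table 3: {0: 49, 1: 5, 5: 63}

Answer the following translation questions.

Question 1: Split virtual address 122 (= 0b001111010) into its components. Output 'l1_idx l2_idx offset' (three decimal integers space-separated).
vaddr = 122 = 0b001111010
  top 3 bits -> l1_idx = 1
  next 3 bits -> l2_idx = 7
  bottom 3 bits -> offset = 2

Answer: 1 7 2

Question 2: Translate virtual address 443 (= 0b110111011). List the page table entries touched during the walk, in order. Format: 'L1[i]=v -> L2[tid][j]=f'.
vaddr = 443 = 0b110111011
Split: l1_idx=6, l2_idx=7, offset=3

Answer: L1[6]=0 -> L2[0][7]=44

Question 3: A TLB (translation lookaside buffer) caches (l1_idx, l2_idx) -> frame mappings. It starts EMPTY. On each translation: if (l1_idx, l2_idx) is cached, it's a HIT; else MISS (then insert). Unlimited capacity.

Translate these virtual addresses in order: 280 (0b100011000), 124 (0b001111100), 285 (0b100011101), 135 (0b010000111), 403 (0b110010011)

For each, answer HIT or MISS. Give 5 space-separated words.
vaddr=280: (4,3) not in TLB -> MISS, insert
vaddr=124: (1,7) not in TLB -> MISS, insert
vaddr=285: (4,3) in TLB -> HIT
vaddr=135: (2,0) not in TLB -> MISS, insert
vaddr=403: (6,2) not in TLB -> MISS, insert

Answer: MISS MISS HIT MISS MISS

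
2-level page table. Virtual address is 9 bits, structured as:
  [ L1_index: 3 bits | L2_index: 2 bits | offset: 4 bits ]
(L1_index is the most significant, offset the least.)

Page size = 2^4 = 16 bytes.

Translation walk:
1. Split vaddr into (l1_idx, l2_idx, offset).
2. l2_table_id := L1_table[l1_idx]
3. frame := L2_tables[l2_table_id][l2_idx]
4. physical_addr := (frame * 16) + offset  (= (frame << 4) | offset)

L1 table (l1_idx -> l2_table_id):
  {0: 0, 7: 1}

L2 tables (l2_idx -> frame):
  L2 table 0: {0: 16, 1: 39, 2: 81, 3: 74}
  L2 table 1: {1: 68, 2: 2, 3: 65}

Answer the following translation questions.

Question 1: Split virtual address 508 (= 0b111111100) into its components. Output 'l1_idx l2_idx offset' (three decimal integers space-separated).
Answer: 7 3 12

Derivation:
vaddr = 508 = 0b111111100
  top 3 bits -> l1_idx = 7
  next 2 bits -> l2_idx = 3
  bottom 4 bits -> offset = 12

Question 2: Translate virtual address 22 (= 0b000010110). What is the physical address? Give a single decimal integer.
Answer: 630

Derivation:
vaddr = 22 = 0b000010110
Split: l1_idx=0, l2_idx=1, offset=6
L1[0] = 0
L2[0][1] = 39
paddr = 39 * 16 + 6 = 630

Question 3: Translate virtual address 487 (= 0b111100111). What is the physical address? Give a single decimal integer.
vaddr = 487 = 0b111100111
Split: l1_idx=7, l2_idx=2, offset=7
L1[7] = 1
L2[1][2] = 2
paddr = 2 * 16 + 7 = 39

Answer: 39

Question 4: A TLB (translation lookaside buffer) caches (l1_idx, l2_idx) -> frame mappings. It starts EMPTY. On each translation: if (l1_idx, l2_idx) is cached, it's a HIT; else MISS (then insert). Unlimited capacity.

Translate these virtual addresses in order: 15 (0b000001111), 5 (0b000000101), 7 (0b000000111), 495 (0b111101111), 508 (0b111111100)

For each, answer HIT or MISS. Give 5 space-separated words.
vaddr=15: (0,0) not in TLB -> MISS, insert
vaddr=5: (0,0) in TLB -> HIT
vaddr=7: (0,0) in TLB -> HIT
vaddr=495: (7,2) not in TLB -> MISS, insert
vaddr=508: (7,3) not in TLB -> MISS, insert

Answer: MISS HIT HIT MISS MISS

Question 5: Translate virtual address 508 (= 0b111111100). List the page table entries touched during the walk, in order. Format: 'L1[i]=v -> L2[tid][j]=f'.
vaddr = 508 = 0b111111100
Split: l1_idx=7, l2_idx=3, offset=12

Answer: L1[7]=1 -> L2[1][3]=65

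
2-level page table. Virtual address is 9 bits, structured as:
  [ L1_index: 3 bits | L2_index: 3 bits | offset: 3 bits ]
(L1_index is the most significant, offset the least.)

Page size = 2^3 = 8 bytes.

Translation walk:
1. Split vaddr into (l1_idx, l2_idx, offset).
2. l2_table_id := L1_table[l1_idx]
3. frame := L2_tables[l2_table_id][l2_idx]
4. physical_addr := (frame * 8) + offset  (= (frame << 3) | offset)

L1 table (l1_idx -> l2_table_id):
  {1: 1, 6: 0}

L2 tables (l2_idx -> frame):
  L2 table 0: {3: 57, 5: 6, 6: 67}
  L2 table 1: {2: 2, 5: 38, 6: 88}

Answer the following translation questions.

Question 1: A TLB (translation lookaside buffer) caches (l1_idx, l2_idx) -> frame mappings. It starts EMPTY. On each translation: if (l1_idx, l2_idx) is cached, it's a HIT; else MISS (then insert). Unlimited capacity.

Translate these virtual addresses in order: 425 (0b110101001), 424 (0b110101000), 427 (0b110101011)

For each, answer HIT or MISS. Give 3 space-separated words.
vaddr=425: (6,5) not in TLB -> MISS, insert
vaddr=424: (6,5) in TLB -> HIT
vaddr=427: (6,5) in TLB -> HIT

Answer: MISS HIT HIT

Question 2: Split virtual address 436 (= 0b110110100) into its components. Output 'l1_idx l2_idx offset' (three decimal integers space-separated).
vaddr = 436 = 0b110110100
  top 3 bits -> l1_idx = 6
  next 3 bits -> l2_idx = 6
  bottom 3 bits -> offset = 4

Answer: 6 6 4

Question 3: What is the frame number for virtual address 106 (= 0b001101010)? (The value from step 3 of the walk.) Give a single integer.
Answer: 38

Derivation:
vaddr = 106: l1_idx=1, l2_idx=5
L1[1] = 1; L2[1][5] = 38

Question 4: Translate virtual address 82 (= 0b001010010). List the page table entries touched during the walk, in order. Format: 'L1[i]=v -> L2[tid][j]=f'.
Answer: L1[1]=1 -> L2[1][2]=2

Derivation:
vaddr = 82 = 0b001010010
Split: l1_idx=1, l2_idx=2, offset=2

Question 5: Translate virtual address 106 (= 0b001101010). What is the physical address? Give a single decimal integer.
vaddr = 106 = 0b001101010
Split: l1_idx=1, l2_idx=5, offset=2
L1[1] = 1
L2[1][5] = 38
paddr = 38 * 8 + 2 = 306

Answer: 306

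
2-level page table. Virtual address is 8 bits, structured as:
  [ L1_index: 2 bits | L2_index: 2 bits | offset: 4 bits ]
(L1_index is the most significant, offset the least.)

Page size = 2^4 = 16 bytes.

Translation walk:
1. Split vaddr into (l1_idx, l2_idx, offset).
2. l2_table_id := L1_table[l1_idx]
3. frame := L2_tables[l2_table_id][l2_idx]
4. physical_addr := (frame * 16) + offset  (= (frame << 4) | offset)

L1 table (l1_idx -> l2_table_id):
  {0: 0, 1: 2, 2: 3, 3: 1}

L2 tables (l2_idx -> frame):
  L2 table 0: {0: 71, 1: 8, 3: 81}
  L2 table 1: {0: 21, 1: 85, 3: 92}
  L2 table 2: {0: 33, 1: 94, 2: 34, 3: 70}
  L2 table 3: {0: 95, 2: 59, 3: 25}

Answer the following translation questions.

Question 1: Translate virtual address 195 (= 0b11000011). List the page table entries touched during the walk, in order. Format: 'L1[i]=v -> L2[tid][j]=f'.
Answer: L1[3]=1 -> L2[1][0]=21

Derivation:
vaddr = 195 = 0b11000011
Split: l1_idx=3, l2_idx=0, offset=3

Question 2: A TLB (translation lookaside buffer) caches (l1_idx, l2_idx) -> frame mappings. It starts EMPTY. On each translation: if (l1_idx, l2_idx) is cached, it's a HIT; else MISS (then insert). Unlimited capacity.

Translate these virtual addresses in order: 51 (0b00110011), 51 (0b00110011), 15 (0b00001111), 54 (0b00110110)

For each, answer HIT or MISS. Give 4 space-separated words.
vaddr=51: (0,3) not in TLB -> MISS, insert
vaddr=51: (0,3) in TLB -> HIT
vaddr=15: (0,0) not in TLB -> MISS, insert
vaddr=54: (0,3) in TLB -> HIT

Answer: MISS HIT MISS HIT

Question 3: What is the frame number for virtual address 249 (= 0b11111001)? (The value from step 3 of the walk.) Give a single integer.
Answer: 92

Derivation:
vaddr = 249: l1_idx=3, l2_idx=3
L1[3] = 1; L2[1][3] = 92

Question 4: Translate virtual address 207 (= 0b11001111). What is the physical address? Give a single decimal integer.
vaddr = 207 = 0b11001111
Split: l1_idx=3, l2_idx=0, offset=15
L1[3] = 1
L2[1][0] = 21
paddr = 21 * 16 + 15 = 351

Answer: 351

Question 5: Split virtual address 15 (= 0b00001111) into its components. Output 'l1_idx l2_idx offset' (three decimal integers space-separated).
Answer: 0 0 15

Derivation:
vaddr = 15 = 0b00001111
  top 2 bits -> l1_idx = 0
  next 2 bits -> l2_idx = 0
  bottom 4 bits -> offset = 15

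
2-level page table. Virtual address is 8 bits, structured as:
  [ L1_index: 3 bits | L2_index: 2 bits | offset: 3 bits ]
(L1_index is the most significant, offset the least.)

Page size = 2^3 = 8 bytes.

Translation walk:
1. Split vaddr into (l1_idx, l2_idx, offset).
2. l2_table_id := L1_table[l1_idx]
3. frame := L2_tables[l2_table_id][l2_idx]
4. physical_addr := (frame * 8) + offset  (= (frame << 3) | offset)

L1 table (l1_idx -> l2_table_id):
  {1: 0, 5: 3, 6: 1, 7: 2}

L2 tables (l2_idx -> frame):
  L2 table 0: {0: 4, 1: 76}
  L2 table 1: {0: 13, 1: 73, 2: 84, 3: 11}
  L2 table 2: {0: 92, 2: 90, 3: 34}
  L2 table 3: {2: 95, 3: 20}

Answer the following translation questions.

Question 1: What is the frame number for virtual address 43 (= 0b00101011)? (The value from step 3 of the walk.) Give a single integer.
Answer: 76

Derivation:
vaddr = 43: l1_idx=1, l2_idx=1
L1[1] = 0; L2[0][1] = 76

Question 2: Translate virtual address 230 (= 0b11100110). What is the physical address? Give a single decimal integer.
vaddr = 230 = 0b11100110
Split: l1_idx=7, l2_idx=0, offset=6
L1[7] = 2
L2[2][0] = 92
paddr = 92 * 8 + 6 = 742

Answer: 742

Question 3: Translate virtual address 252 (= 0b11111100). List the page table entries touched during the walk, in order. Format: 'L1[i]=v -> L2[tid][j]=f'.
Answer: L1[7]=2 -> L2[2][3]=34

Derivation:
vaddr = 252 = 0b11111100
Split: l1_idx=7, l2_idx=3, offset=4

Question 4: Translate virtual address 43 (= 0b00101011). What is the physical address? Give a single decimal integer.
Answer: 611

Derivation:
vaddr = 43 = 0b00101011
Split: l1_idx=1, l2_idx=1, offset=3
L1[1] = 0
L2[0][1] = 76
paddr = 76 * 8 + 3 = 611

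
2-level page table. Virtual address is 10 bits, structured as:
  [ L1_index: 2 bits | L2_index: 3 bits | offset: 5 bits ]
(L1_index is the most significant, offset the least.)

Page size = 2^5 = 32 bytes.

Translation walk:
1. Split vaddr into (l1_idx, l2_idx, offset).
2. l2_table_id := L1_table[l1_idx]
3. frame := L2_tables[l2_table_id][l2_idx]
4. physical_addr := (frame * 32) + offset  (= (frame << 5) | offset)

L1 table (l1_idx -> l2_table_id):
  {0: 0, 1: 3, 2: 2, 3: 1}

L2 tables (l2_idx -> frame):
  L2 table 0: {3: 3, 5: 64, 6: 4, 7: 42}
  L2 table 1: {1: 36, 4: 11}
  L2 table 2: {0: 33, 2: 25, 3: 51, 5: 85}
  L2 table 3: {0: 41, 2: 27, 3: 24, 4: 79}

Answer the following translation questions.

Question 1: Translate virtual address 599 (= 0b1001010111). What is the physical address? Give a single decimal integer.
Answer: 823

Derivation:
vaddr = 599 = 0b1001010111
Split: l1_idx=2, l2_idx=2, offset=23
L1[2] = 2
L2[2][2] = 25
paddr = 25 * 32 + 23 = 823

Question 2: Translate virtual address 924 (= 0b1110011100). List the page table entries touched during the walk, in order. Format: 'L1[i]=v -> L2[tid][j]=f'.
Answer: L1[3]=1 -> L2[1][4]=11

Derivation:
vaddr = 924 = 0b1110011100
Split: l1_idx=3, l2_idx=4, offset=28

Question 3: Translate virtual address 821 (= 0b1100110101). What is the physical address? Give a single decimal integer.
Answer: 1173

Derivation:
vaddr = 821 = 0b1100110101
Split: l1_idx=3, l2_idx=1, offset=21
L1[3] = 1
L2[1][1] = 36
paddr = 36 * 32 + 21 = 1173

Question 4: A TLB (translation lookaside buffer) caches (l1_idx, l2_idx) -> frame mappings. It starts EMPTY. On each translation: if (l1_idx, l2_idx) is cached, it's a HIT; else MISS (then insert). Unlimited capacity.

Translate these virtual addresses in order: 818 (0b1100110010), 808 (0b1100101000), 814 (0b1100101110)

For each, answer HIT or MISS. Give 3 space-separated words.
Answer: MISS HIT HIT

Derivation:
vaddr=818: (3,1) not in TLB -> MISS, insert
vaddr=808: (3,1) in TLB -> HIT
vaddr=814: (3,1) in TLB -> HIT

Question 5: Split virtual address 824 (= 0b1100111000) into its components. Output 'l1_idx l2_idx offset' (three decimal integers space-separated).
Answer: 3 1 24

Derivation:
vaddr = 824 = 0b1100111000
  top 2 bits -> l1_idx = 3
  next 3 bits -> l2_idx = 1
  bottom 5 bits -> offset = 24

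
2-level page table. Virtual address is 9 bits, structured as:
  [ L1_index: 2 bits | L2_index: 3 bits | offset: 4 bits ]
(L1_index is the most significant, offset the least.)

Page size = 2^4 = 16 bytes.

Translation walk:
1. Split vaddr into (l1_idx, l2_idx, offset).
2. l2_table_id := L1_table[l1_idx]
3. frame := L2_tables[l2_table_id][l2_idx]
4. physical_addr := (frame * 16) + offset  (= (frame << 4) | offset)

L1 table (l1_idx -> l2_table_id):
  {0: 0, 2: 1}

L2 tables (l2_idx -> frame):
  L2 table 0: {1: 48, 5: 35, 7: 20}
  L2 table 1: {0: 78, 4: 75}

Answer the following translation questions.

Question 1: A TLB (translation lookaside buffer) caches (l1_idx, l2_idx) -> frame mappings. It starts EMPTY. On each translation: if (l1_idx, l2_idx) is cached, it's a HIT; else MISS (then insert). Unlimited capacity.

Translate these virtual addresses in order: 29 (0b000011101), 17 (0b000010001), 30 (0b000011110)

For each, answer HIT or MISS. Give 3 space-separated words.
Answer: MISS HIT HIT

Derivation:
vaddr=29: (0,1) not in TLB -> MISS, insert
vaddr=17: (0,1) in TLB -> HIT
vaddr=30: (0,1) in TLB -> HIT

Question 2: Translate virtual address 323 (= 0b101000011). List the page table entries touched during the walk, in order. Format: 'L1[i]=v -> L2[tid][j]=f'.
Answer: L1[2]=1 -> L2[1][4]=75

Derivation:
vaddr = 323 = 0b101000011
Split: l1_idx=2, l2_idx=4, offset=3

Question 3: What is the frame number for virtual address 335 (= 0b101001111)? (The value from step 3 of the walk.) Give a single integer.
Answer: 75

Derivation:
vaddr = 335: l1_idx=2, l2_idx=4
L1[2] = 1; L2[1][4] = 75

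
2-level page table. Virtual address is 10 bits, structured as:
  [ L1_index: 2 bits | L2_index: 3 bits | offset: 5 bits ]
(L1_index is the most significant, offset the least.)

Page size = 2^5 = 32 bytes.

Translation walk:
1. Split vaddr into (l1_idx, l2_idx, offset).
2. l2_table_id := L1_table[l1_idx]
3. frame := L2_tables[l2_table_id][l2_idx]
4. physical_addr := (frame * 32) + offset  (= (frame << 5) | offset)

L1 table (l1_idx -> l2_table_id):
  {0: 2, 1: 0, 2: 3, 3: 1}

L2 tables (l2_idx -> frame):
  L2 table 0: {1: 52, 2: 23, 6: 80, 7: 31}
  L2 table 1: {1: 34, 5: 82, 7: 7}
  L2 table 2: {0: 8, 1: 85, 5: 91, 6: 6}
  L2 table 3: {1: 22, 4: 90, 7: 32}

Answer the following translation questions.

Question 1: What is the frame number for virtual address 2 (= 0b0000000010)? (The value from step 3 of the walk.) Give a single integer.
vaddr = 2: l1_idx=0, l2_idx=0
L1[0] = 2; L2[2][0] = 8

Answer: 8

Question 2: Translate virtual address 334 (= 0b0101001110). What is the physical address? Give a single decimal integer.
vaddr = 334 = 0b0101001110
Split: l1_idx=1, l2_idx=2, offset=14
L1[1] = 0
L2[0][2] = 23
paddr = 23 * 32 + 14 = 750

Answer: 750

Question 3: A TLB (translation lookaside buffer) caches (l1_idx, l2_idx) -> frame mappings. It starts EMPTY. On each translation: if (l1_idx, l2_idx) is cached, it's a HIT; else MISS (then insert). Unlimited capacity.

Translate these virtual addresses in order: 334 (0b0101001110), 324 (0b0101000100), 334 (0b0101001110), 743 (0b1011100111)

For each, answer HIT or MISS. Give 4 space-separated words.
Answer: MISS HIT HIT MISS

Derivation:
vaddr=334: (1,2) not in TLB -> MISS, insert
vaddr=324: (1,2) in TLB -> HIT
vaddr=334: (1,2) in TLB -> HIT
vaddr=743: (2,7) not in TLB -> MISS, insert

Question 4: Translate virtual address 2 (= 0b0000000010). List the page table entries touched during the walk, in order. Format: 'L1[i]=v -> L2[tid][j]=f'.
vaddr = 2 = 0b0000000010
Split: l1_idx=0, l2_idx=0, offset=2

Answer: L1[0]=2 -> L2[2][0]=8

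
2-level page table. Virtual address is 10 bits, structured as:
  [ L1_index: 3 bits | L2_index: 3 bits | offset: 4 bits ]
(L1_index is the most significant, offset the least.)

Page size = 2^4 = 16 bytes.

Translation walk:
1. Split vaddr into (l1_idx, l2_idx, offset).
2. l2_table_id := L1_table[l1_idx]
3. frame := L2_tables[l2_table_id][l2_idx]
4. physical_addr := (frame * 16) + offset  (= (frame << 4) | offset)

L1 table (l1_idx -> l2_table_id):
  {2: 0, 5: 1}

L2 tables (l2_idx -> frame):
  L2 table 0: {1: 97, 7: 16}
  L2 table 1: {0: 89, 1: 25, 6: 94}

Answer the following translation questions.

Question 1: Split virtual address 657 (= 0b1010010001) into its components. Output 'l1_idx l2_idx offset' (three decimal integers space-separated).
vaddr = 657 = 0b1010010001
  top 3 bits -> l1_idx = 5
  next 3 bits -> l2_idx = 1
  bottom 4 bits -> offset = 1

Answer: 5 1 1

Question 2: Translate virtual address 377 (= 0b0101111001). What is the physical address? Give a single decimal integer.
Answer: 265

Derivation:
vaddr = 377 = 0b0101111001
Split: l1_idx=2, l2_idx=7, offset=9
L1[2] = 0
L2[0][7] = 16
paddr = 16 * 16 + 9 = 265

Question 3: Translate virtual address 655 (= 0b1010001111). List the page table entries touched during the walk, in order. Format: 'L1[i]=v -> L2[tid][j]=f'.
vaddr = 655 = 0b1010001111
Split: l1_idx=5, l2_idx=0, offset=15

Answer: L1[5]=1 -> L2[1][0]=89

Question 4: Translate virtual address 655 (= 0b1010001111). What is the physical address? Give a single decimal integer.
Answer: 1439

Derivation:
vaddr = 655 = 0b1010001111
Split: l1_idx=5, l2_idx=0, offset=15
L1[5] = 1
L2[1][0] = 89
paddr = 89 * 16 + 15 = 1439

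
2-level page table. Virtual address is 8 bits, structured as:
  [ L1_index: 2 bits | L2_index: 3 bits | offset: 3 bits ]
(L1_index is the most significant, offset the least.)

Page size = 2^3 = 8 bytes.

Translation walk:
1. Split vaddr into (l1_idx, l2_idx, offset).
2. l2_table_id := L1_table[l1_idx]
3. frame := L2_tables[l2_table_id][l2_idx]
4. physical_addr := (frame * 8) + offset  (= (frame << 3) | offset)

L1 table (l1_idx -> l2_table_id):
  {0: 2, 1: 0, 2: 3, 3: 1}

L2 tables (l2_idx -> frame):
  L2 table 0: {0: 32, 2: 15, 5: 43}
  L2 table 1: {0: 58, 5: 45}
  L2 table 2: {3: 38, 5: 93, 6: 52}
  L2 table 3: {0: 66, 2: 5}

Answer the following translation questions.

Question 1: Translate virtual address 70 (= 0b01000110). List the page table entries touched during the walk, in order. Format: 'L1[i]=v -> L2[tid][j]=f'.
vaddr = 70 = 0b01000110
Split: l1_idx=1, l2_idx=0, offset=6

Answer: L1[1]=0 -> L2[0][0]=32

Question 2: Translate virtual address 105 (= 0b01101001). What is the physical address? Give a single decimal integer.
vaddr = 105 = 0b01101001
Split: l1_idx=1, l2_idx=5, offset=1
L1[1] = 0
L2[0][5] = 43
paddr = 43 * 8 + 1 = 345

Answer: 345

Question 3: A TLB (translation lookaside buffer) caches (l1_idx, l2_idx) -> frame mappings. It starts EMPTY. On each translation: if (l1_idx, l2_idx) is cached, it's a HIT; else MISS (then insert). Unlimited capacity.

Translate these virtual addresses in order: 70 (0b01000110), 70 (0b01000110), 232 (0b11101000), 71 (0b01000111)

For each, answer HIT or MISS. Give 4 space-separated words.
vaddr=70: (1,0) not in TLB -> MISS, insert
vaddr=70: (1,0) in TLB -> HIT
vaddr=232: (3,5) not in TLB -> MISS, insert
vaddr=71: (1,0) in TLB -> HIT

Answer: MISS HIT MISS HIT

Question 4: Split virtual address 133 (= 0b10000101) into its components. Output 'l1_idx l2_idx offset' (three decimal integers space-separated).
vaddr = 133 = 0b10000101
  top 2 bits -> l1_idx = 2
  next 3 bits -> l2_idx = 0
  bottom 3 bits -> offset = 5

Answer: 2 0 5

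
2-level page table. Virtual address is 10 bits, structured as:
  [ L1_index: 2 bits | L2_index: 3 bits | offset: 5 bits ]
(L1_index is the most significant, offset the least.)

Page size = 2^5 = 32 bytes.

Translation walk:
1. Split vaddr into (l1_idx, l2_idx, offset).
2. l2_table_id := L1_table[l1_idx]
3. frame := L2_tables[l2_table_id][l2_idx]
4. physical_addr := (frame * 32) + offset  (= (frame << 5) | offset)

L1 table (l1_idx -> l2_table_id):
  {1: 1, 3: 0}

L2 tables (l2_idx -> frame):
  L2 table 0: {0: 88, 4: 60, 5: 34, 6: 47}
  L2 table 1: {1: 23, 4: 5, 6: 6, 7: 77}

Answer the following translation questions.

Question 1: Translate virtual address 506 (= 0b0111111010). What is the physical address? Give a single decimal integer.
Answer: 2490

Derivation:
vaddr = 506 = 0b0111111010
Split: l1_idx=1, l2_idx=7, offset=26
L1[1] = 1
L2[1][7] = 77
paddr = 77 * 32 + 26 = 2490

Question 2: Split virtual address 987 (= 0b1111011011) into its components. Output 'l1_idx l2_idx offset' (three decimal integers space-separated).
vaddr = 987 = 0b1111011011
  top 2 bits -> l1_idx = 3
  next 3 bits -> l2_idx = 6
  bottom 5 bits -> offset = 27

Answer: 3 6 27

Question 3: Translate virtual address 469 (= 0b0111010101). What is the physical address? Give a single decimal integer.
vaddr = 469 = 0b0111010101
Split: l1_idx=1, l2_idx=6, offset=21
L1[1] = 1
L2[1][6] = 6
paddr = 6 * 32 + 21 = 213

Answer: 213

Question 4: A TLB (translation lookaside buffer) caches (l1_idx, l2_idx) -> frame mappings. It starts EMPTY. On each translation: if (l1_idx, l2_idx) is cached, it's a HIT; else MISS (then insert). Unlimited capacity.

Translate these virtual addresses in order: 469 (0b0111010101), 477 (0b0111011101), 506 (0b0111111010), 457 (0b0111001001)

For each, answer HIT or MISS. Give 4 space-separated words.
Answer: MISS HIT MISS HIT

Derivation:
vaddr=469: (1,6) not in TLB -> MISS, insert
vaddr=477: (1,6) in TLB -> HIT
vaddr=506: (1,7) not in TLB -> MISS, insert
vaddr=457: (1,6) in TLB -> HIT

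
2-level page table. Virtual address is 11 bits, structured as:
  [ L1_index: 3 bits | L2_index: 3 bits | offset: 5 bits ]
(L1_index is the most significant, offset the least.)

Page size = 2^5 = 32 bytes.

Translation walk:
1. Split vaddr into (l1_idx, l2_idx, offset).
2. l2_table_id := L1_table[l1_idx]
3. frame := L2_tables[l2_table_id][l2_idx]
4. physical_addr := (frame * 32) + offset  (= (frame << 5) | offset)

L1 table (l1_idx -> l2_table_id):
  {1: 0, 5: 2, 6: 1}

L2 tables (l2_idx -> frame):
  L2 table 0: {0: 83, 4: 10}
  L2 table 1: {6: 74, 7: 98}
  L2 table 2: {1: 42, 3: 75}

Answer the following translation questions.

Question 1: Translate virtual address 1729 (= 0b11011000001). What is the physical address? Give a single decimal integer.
vaddr = 1729 = 0b11011000001
Split: l1_idx=6, l2_idx=6, offset=1
L1[6] = 1
L2[1][6] = 74
paddr = 74 * 32 + 1 = 2369

Answer: 2369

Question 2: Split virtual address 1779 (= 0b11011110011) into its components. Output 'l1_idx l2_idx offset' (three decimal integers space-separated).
vaddr = 1779 = 0b11011110011
  top 3 bits -> l1_idx = 6
  next 3 bits -> l2_idx = 7
  bottom 5 bits -> offset = 19

Answer: 6 7 19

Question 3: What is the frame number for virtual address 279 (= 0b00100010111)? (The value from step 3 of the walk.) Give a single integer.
vaddr = 279: l1_idx=1, l2_idx=0
L1[1] = 0; L2[0][0] = 83

Answer: 83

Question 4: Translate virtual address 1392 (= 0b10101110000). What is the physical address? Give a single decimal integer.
vaddr = 1392 = 0b10101110000
Split: l1_idx=5, l2_idx=3, offset=16
L1[5] = 2
L2[2][3] = 75
paddr = 75 * 32 + 16 = 2416

Answer: 2416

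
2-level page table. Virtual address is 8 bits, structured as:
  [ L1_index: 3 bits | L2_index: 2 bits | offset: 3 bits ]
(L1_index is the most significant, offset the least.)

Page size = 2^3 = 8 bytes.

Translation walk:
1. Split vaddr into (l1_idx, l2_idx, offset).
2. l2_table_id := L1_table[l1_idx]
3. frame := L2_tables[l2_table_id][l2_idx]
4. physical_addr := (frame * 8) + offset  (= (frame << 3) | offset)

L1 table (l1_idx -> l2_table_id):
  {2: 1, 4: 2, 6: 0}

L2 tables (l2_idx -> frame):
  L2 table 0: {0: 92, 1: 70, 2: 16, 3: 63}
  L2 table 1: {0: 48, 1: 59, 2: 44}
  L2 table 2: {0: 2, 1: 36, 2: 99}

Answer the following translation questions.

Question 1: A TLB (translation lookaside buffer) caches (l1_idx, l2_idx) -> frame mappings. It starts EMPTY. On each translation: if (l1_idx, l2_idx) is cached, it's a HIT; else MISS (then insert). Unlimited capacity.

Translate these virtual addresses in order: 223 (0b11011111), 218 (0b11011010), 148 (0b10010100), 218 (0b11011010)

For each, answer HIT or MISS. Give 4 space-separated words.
vaddr=223: (6,3) not in TLB -> MISS, insert
vaddr=218: (6,3) in TLB -> HIT
vaddr=148: (4,2) not in TLB -> MISS, insert
vaddr=218: (6,3) in TLB -> HIT

Answer: MISS HIT MISS HIT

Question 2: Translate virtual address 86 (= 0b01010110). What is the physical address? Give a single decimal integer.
vaddr = 86 = 0b01010110
Split: l1_idx=2, l2_idx=2, offset=6
L1[2] = 1
L2[1][2] = 44
paddr = 44 * 8 + 6 = 358

Answer: 358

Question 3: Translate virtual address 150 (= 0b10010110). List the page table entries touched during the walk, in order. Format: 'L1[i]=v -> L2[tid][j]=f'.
vaddr = 150 = 0b10010110
Split: l1_idx=4, l2_idx=2, offset=6

Answer: L1[4]=2 -> L2[2][2]=99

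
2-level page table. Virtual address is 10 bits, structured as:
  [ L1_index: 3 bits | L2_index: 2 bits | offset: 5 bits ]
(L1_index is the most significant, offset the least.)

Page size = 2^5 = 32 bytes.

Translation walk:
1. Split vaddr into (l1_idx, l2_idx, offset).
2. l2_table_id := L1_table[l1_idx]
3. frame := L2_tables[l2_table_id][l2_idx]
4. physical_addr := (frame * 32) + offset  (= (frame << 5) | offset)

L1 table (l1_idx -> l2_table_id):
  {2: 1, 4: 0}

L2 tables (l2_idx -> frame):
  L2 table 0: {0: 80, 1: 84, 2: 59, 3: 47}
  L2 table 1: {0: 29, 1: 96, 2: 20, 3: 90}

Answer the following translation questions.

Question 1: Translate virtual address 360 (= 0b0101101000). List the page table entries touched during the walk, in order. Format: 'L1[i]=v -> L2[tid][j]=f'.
vaddr = 360 = 0b0101101000
Split: l1_idx=2, l2_idx=3, offset=8

Answer: L1[2]=1 -> L2[1][3]=90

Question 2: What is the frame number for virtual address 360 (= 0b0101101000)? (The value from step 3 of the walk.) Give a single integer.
Answer: 90

Derivation:
vaddr = 360: l1_idx=2, l2_idx=3
L1[2] = 1; L2[1][3] = 90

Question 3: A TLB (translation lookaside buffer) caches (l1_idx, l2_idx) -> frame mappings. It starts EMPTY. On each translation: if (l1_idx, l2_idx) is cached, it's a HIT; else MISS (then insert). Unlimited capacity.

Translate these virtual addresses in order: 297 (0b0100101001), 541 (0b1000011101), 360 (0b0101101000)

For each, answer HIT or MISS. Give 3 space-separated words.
vaddr=297: (2,1) not in TLB -> MISS, insert
vaddr=541: (4,0) not in TLB -> MISS, insert
vaddr=360: (2,3) not in TLB -> MISS, insert

Answer: MISS MISS MISS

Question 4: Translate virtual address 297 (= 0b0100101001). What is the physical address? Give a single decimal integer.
vaddr = 297 = 0b0100101001
Split: l1_idx=2, l2_idx=1, offset=9
L1[2] = 1
L2[1][1] = 96
paddr = 96 * 32 + 9 = 3081

Answer: 3081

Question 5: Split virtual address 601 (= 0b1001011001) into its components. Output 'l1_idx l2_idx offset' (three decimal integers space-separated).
vaddr = 601 = 0b1001011001
  top 3 bits -> l1_idx = 4
  next 2 bits -> l2_idx = 2
  bottom 5 bits -> offset = 25

Answer: 4 2 25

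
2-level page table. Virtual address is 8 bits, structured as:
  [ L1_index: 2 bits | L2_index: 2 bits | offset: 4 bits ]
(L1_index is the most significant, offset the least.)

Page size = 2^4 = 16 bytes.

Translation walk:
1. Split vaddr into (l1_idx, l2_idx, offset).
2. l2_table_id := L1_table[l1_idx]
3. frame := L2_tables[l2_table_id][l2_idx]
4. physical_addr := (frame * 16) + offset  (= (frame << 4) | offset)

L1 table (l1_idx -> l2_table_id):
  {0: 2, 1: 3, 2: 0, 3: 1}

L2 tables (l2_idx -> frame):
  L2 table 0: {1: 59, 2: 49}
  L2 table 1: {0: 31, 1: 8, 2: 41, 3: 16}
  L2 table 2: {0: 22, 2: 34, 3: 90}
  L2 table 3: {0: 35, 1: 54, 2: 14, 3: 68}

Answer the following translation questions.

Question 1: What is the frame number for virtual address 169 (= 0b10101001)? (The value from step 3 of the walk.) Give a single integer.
vaddr = 169: l1_idx=2, l2_idx=2
L1[2] = 0; L2[0][2] = 49

Answer: 49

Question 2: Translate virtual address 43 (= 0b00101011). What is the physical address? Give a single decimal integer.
Answer: 555

Derivation:
vaddr = 43 = 0b00101011
Split: l1_idx=0, l2_idx=2, offset=11
L1[0] = 2
L2[2][2] = 34
paddr = 34 * 16 + 11 = 555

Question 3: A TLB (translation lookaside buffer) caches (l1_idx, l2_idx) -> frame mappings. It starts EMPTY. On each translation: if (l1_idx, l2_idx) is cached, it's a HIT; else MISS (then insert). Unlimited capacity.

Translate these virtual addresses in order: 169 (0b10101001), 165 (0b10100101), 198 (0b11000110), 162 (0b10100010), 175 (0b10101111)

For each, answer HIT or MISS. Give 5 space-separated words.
Answer: MISS HIT MISS HIT HIT

Derivation:
vaddr=169: (2,2) not in TLB -> MISS, insert
vaddr=165: (2,2) in TLB -> HIT
vaddr=198: (3,0) not in TLB -> MISS, insert
vaddr=162: (2,2) in TLB -> HIT
vaddr=175: (2,2) in TLB -> HIT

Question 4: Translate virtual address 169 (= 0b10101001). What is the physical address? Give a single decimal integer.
Answer: 793

Derivation:
vaddr = 169 = 0b10101001
Split: l1_idx=2, l2_idx=2, offset=9
L1[2] = 0
L2[0][2] = 49
paddr = 49 * 16 + 9 = 793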